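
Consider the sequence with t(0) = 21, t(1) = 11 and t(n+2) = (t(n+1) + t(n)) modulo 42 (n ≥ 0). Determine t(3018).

t(0) = 21, t(1) = 11, t(2) = 32, t(3) = 1, t(4) = 33, t(5) = 34, t(6) = 25, t(7) = 17, t(8) = 0, t(9) = 17, t(10) = 17, t(11) = 34, t(12) = 9, t(13) = 1, t(14) = 10, t(15) = 11, t(16) = 21, t(17) = 32, t(18) = 11, t(19) = 1, t(20) = 12, t(21) = 13, t(22) = 25, t(23) = 38, t(24) = 21, t(25) = 17, t(26) = 38, t(27) = 13, t(28) = 9, t(29) = 22, t(30) = 31, t(31) = 11, t(32) = 0, t(33) = 11, t(34) = 11, t(35) = 22, t(36) = 33, t(37) = 13, t(38) = 4, t(39) = 17, t(40) = 21, t(41) = 38, t(42) = 17, t(43) = 13, t(44) = 30, t(45) = 1, t(46) = 31, t(47) = 32, t(48) = 21, t(49) = 11.
The sequence repeats with period 48.
So t(3018) = t(0 + ((3018-0) mod 48)) = t(42) = 17.

17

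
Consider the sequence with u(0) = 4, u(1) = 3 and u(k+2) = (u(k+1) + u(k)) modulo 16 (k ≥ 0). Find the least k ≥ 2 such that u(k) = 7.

2

Listing terms: u(0) = 4; u(1) = 3; u(2) = 7; u(3) = 10; u(4) = 1; u(5) = 11; u(6) = 12; u(7) = 7; u(8) = 3; u(9) = 10; u(10) = 13; u(11) = 7; u(12) = 4; u(13) = 11; u(14) = 15; u(15) = 10; u(16) = 9; u(17) = 3; u(18) = 12; u(19) = 15; u(20) = 11; u(21) = 10; u(22) = 5; u(23) = 15; u(24) = 4; u(25) = 3.
Since (u(24), u(25)) = (u(0), u(1)) = (4, 3) (two consecutive terms determine the rest), the sequence is periodic with period 24.
The value 7 first appears (with k ≥ 2) at u(2).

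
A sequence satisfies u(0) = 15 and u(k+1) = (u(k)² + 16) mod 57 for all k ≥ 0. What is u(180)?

Computing terms: u(0) = 15, u(1) = 13, u(2) = 14, u(3) = 41, u(4) = 44, u(5) = 14.
Since u(5) = u(2) = 14, the sequence is eventually periodic: after a pre-period of length 2 it cycles with period 3.
For k ≥ 2, u(k) depends only on (k - 2) mod 3. (180 - 2) mod 3 = 1, so u(180) = u(3) = 41.

41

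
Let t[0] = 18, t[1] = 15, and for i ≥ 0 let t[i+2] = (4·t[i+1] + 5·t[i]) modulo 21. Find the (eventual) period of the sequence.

6

t[0] = 18,  t[1] = 15,  t[2] = 3,  t[3] = 3,  t[4] = 6,  t[5] = 18,  t[6] = 18,  t[7] = 15.
The sequence repeats with period 6.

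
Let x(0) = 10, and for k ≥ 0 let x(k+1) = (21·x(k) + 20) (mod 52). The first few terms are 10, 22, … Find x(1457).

We have x(0) = 10,  x(1) = 22,  x(2) = 14,  x(3) = 2,  x(4) = 10.
Since x(4) = x(0) = 10, the sequence is periodic with period 4.
(1457 - 0) mod 4 = 1, so x(1457) = x(1) = 22.

22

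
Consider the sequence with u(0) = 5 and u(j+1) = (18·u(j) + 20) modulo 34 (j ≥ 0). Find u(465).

Computing terms: u(0) = 5, u(1) = 8, u(2) = 28, u(3) = 14, u(4) = 0, u(5) = 20, u(6) = 6, u(7) = 26, u(8) = 12, u(9) = 32, u(10) = 18, u(11) = 4, u(12) = 24, u(13) = 10, u(14) = 30, u(15) = 16, u(16) = 2, u(17) = 22, u(18) = 8.
Since u(18) = u(1) = 8, the sequence is eventually periodic: after a pre-period of length 1 it cycles with period 17.
For j ≥ 1, u(j) depends only on (j - 1) mod 17. (465 - 1) mod 17 = 5, so u(465) = u(6) = 6.

6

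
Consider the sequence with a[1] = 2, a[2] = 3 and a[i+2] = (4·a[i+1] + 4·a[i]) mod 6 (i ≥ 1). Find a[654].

0

Computing terms: a[1] = 2,  a[2] = 3,  a[3] = 2,  a[4] = 2,  a[5] = 4,  a[6] = 0,  a[7] = 4,  a[8] = 4,  a[9] = 2,  a[10] = 0,  a[11] = 2,  a[12] = 2.
Since (a[11], a[12]) = (a[3], a[4]) = (2, 2) (two consecutive terms determine the rest), the sequence is eventually periodic: after a pre-period of length 2 it cycles with period 8.
For i ≥ 3, a[i] depends only on (i - 3) mod 8. (654 - 3) mod 8 = 3, so a[654] = a[6] = 0.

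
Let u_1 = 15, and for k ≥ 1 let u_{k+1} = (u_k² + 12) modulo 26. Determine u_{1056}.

u_1 = 15, u_2 = 3, u_3 = 21, u_4 = 11, u_5 = 3.
Since u_5 = u_2 = 3, the sequence is eventually periodic: after a pre-period of length 1 it cycles with period 3.
For k ≥ 2, u_k depends only on (k - 2) mod 3. (1056 - 2) mod 3 = 1, so u_{1056} = u_3 = 21.

21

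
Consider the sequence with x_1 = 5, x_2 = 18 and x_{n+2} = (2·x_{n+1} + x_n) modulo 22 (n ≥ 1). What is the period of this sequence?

Computing terms: x_1 = 5, x_2 = 18, x_3 = 19, x_4 = 12, x_5 = 21, x_6 = 10, x_7 = 19, x_8 = 4, x_9 = 5, x_{10} = 14, x_{11} = 11, x_{12} = 14, x_{13} = 17, x_{14} = 4, x_{15} = 3, x_{16} = 10, x_{17} = 1, x_{18} = 12, x_{19} = 3, x_{20} = 18, x_{21} = 17, x_{22} = 8, x_{23} = 11, x_{24} = 8, x_{25} = 5, x_{26} = 18.
Since (x_{25}, x_{26}) = (x_1, x_2) = (5, 18) (two consecutive terms determine the rest), the sequence is periodic with period 24.

24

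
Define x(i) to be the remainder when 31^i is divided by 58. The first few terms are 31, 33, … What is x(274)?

5

Listing terms: x(1) = 31, x(2) = 33, x(3) = 37, x(4) = 45, x(5) = 3, x(6) = 35, x(7) = 41, x(8) = 53, x(9) = 19, x(10) = 9, x(11) = 47, x(12) = 7, x(13) = 43, x(14) = 57, x(15) = 27, x(16) = 25, x(17) = 21, x(18) = 13, x(19) = 55, x(20) = 23, x(21) = 17, x(22) = 5, x(23) = 39, x(24) = 49, x(25) = 11, x(26) = 51, x(27) = 15, x(28) = 1, x(29) = 31.
The sequence repeats with period 28.
(274 - 1) mod 28 = 21, so x(274) = x(22) = 5.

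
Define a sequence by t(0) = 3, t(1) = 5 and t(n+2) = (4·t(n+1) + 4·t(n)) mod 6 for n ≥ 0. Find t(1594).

t(0) = 3, t(1) = 5, t(2) = 2, t(3) = 4, t(4) = 0, t(5) = 4, t(6) = 4, t(7) = 2, t(8) = 0, t(9) = 2, t(10) = 2, t(11) = 4.
Since (t(10), t(11)) = (t(2), t(3)) = (2, 4) (two consecutive terms determine the rest), the sequence is eventually periodic: after a pre-period of length 2 it cycles with period 8.
For n ≥ 2, t(n) depends only on (n - 2) mod 8. (1594 - 2) mod 8 = 0, so t(1594) = t(2) = 2.

2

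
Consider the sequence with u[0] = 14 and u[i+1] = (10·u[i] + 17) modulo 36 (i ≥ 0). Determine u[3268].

31

u[0] = 14,  u[1] = 13,  u[2] = 3,  u[3] = 11,  u[4] = 19,  u[5] = 27,  u[6] = 35,  u[7] = 7,  u[8] = 15,  u[9] = 23,  u[10] = 31,  u[11] = 3.
Since u[11] = u[2] = 3, the sequence is eventually periodic: after a pre-period of length 2 it cycles with period 9.
For i ≥ 2, u[i] depends only on (i - 2) mod 9. (3268 - 2) mod 9 = 8, so u[3268] = u[10] = 31.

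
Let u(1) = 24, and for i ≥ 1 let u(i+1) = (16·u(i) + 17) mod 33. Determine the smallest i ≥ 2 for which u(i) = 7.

Listing terms: u(1) = 24; u(2) = 5; u(3) = 31; u(4) = 18; u(5) = 8; u(6) = 13; u(7) = 27; u(8) = 20; u(9) = 7; u(10) = 30; u(11) = 2; u(12) = 16; u(13) = 9; u(14) = 29; u(15) = 19; u(16) = 24.
The sequence repeats with period 15.
The value 7 first appears (with i ≥ 2) at u(9).

9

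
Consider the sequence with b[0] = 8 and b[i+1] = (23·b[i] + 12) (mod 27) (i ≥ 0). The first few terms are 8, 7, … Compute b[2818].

14

Listing terms: b[0] = 8, b[1] = 7, b[2] = 11, b[3] = 22, b[4] = 5, b[5] = 19, b[6] = 17, b[7] = 25, b[8] = 20, b[9] = 13, b[10] = 14, b[11] = 10, b[12] = 26, b[13] = 16, b[14] = 2, b[15] = 4, b[16] = 23, b[17] = 1, b[18] = 8.
Since b[18] = b[0] = 8, the sequence is periodic with period 18.
So b[2818] = b[0 + ((2818-0) mod 18)] = b[10] = 14.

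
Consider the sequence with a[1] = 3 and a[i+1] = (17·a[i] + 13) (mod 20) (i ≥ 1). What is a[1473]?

3

a[1] = 3; a[2] = 4; a[3] = 1; a[4] = 10; a[5] = 3.
The sequence repeats with period 4.
So a[1473] = a[1 + ((1473-1) mod 4)] = a[1] = 3.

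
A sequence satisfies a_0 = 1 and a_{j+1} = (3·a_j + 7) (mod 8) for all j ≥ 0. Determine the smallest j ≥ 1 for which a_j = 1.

Listing terms: a_0 = 1, a_1 = 2, a_2 = 5, a_3 = 6, a_4 = 1.
The sequence repeats with period 4.
The value 1 next appears (with j ≥ 1) at a_4.

4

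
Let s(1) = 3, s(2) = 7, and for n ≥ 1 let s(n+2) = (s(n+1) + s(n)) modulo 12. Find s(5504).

7

s(1) = 3; s(2) = 7; s(3) = 10; s(4) = 5; s(5) = 3; s(6) = 8; s(7) = 11; s(8) = 7; s(9) = 6; s(10) = 1; s(11) = 7; s(12) = 8; s(13) = 3; s(14) = 11; s(15) = 2; s(16) = 1; s(17) = 3; s(18) = 4; s(19) = 7; s(20) = 11; s(21) = 6; s(22) = 5; s(23) = 11; s(24) = 4; s(25) = 3; s(26) = 7.
Since (s(25), s(26)) = (s(1), s(2)) = (3, 7) (two consecutive terms determine the rest), the sequence is periodic with period 24.
So s(5504) = s(1 + ((5504-1) mod 24)) = s(8) = 7.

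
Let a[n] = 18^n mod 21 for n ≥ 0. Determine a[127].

18

a[0] = 1, a[1] = 18, a[2] = 9, a[3] = 15, a[4] = 18.
Since a[4] = a[1] = 18, the sequence is eventually periodic: after a pre-period of length 1 it cycles with period 3.
For n ≥ 1, a[n] depends only on (n - 1) mod 3. (127 - 1) mod 3 = 0, so a[127] = a[1] = 18.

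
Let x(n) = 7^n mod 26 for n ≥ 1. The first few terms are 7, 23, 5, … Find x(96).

1

Listing terms: x(1) = 7; x(2) = 23; x(3) = 5; x(4) = 9; x(5) = 11; x(6) = 25; x(7) = 19; x(8) = 3; x(9) = 21; x(10) = 17; x(11) = 15; x(12) = 1; x(13) = 7.
The sequence repeats with period 12.
So x(96) = x(1 + ((96-1) mod 12)) = x(12) = 1.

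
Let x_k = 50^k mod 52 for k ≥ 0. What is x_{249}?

8

Listing terms: x_0 = 1, x_1 = 50, x_2 = 4, x_3 = 44, x_4 = 16, x_5 = 20, x_6 = 12, x_7 = 28, x_8 = 48, x_9 = 8, x_{10} = 36, x_{11} = 32, x_{12} = 40, x_{13} = 24, x_{14} = 4.
Since x_{14} = x_2 = 4, the sequence is eventually periodic: after a pre-period of length 2 it cycles with period 12.
For k ≥ 2, x_k depends only on (k - 2) mod 12. (249 - 2) mod 12 = 7, so x_{249} = x_9 = 8.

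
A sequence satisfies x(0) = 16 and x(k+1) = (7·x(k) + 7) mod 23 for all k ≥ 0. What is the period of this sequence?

22

Computing terms: x(0) = 16, x(1) = 4, x(2) = 12, x(3) = 22, x(4) = 0, x(5) = 7, x(6) = 10, x(7) = 8, x(8) = 17, x(9) = 11, x(10) = 15, x(11) = 20, x(12) = 9, x(13) = 1, x(14) = 14, x(15) = 13, x(16) = 6, x(17) = 3, x(18) = 5, x(19) = 19, x(20) = 2, x(21) = 21, x(22) = 16.
Since x(22) = x(0) = 16, the sequence is periodic with period 22.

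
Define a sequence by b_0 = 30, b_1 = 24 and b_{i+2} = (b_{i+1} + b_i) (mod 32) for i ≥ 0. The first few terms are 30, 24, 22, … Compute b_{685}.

b_0 = 30, b_1 = 24, b_2 = 22, b_3 = 14, b_4 = 4, b_5 = 18, b_6 = 22, b_7 = 8, b_8 = 30, b_9 = 6, b_{10} = 4, b_{11} = 10, b_{12} = 14, b_{13} = 24, b_{14} = 6, b_{15} = 30, b_{16} = 4, b_{17} = 2, b_{18} = 6, b_{19} = 8, b_{20} = 14, b_{21} = 22, b_{22} = 4, b_{23} = 26, b_{24} = 30, b_{25} = 24.
Since (b_{24}, b_{25}) = (b_0, b_1) = (30, 24) (two consecutive terms determine the rest), the sequence is periodic with period 24.
So b_{685} = b_{0 + ((685-0) mod 24)} = b_{13} = 24.

24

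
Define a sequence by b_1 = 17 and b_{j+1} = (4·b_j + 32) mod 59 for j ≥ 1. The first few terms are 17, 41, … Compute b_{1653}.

We have b_1 = 17, b_2 = 41, b_3 = 19, b_4 = 49, b_5 = 51, b_6 = 0, b_7 = 32, b_8 = 42, b_9 = 23, b_{10} = 6, b_{11} = 56, b_{12} = 20, b_{13} = 53, b_{14} = 8, b_{15} = 5, b_{16} = 52, b_{17} = 4, b_{18} = 48, b_{19} = 47, b_{20} = 43, b_{21} = 27, b_{22} = 22, b_{23} = 2, b_{24} = 40, b_{25} = 15, b_{26} = 33, b_{27} = 46, b_{28} = 39, b_{29} = 11, b_{30} = 17.
The sequence repeats with period 29.
So b_{1653} = b_{1 + ((1653-1) mod 29)} = b_{29} = 11.

11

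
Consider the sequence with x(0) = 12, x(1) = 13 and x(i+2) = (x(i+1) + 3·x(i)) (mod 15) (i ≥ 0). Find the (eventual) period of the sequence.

24

Computing terms: x(0) = 12, x(1) = 13, x(2) = 4, x(3) = 13, x(4) = 10, x(5) = 4, x(6) = 4, x(7) = 1, x(8) = 13, x(9) = 1, x(10) = 10, x(11) = 13, x(12) = 13, x(13) = 7, x(14) = 1, x(15) = 7, x(16) = 10, x(17) = 1, x(18) = 1, x(19) = 4, x(20) = 7, x(21) = 4, x(22) = 10, x(23) = 7, x(24) = 7, x(25) = 13, x(26) = 4.
Since (x(25), x(26)) = (x(1), x(2)) = (13, 4) (two consecutive terms determine the rest), the sequence is eventually periodic: after a pre-period of length 1 it cycles with period 24.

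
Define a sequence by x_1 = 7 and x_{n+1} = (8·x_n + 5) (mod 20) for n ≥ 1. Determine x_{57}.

Listing terms: x_1 = 7,  x_2 = 1,  x_3 = 13,  x_4 = 9,  x_5 = 17,  x_6 = 1.
Since x_6 = x_2 = 1, the sequence is eventually periodic: after a pre-period of length 1 it cycles with period 4.
For n ≥ 2, x_n depends only on (n - 2) mod 4. (57 - 2) mod 4 = 3, so x_{57} = x_5 = 17.

17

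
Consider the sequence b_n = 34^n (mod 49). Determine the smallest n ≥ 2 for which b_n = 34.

b_1 = 34,  b_2 = 29,  b_3 = 6,  b_4 = 8,  b_5 = 27,  b_6 = 36,  b_7 = 48,  b_8 = 15,  b_9 = 20,  b_{10} = 43,  b_{11} = 41,  b_{12} = 22,  b_{13} = 13,  b_{14} = 1,  b_{15} = 34.
The sequence repeats with period 14.
The value 34 next appears (with n ≥ 2) at b_{15}.

15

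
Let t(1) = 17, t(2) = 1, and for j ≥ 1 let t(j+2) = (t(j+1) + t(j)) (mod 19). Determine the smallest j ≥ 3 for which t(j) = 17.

7

Listing terms: t(1) = 17; t(2) = 1; t(3) = 18; t(4) = 0; t(5) = 18; t(6) = 18; t(7) = 17; t(8) = 16; t(9) = 14; t(10) = 11; t(11) = 6; t(12) = 17; t(13) = 4; t(14) = 2; t(15) = 6; t(16) = 8; t(17) = 14; t(18) = 3; t(19) = 17; t(20) = 1.
The sequence repeats with period 18.
The value 17 first appears (with j ≥ 3) at t(7).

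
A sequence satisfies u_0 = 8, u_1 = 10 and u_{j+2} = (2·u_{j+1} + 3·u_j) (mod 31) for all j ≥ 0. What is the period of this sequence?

30

Computing terms: u_0 = 8, u_1 = 10, u_2 = 13, u_3 = 25, u_4 = 27, u_5 = 5, u_6 = 29, u_7 = 11, u_8 = 16, u_9 = 3, u_{10} = 23, u_{11} = 24, u_{12} = 24, u_{13} = 27, u_{14} = 2, u_{15} = 23, u_{16} = 21, u_{17} = 18, u_{18} = 6, u_{19} = 4, u_{20} = 26, u_{21} = 2, u_{22} = 20, u_{23} = 15, u_{24} = 28, u_{25} = 8, u_{26} = 7, u_{27} = 7, u_{28} = 4, u_{29} = 29, u_{30} = 8, u_{31} = 10.
The sequence repeats with period 30.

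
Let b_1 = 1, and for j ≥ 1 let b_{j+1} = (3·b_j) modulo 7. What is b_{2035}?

1

b_1 = 1; b_2 = 3; b_3 = 2; b_4 = 6; b_5 = 4; b_6 = 5; b_7 = 1.
Since b_7 = b_1 = 1, the sequence is periodic with period 6.
So b_{2035} = b_{1 + ((2035-1) mod 6)} = b_1 = 1.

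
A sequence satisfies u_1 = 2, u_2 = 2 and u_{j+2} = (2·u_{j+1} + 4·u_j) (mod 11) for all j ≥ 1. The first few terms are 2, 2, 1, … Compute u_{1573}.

u_1 = 2,  u_2 = 2,  u_3 = 1,  u_4 = 10,  u_5 = 2,  u_6 = 0,  u_7 = 8,  u_8 = 5,  u_9 = 9,  u_{10} = 5,  u_{11} = 2,  u_{12} = 2.
Since (u_{11}, u_{12}) = (u_1, u_2) = (2, 2) (two consecutive terms determine the rest), the sequence is periodic with period 10.
(1573 - 1) mod 10 = 2, so u_{1573} = u_3 = 1.

1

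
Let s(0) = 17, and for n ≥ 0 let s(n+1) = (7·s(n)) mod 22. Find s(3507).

Listing terms: s(0) = 17,  s(1) = 9,  s(2) = 19,  s(3) = 1,  s(4) = 7,  s(5) = 5,  s(6) = 13,  s(7) = 3,  s(8) = 21,  s(9) = 15,  s(10) = 17.
The sequence repeats with period 10.
So s(3507) = s(0 + ((3507-0) mod 10)) = s(7) = 3.

3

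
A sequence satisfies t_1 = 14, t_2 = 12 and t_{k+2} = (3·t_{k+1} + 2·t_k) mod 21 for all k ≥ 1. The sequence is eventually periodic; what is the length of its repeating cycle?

48

Listing terms: t_1 = 14, t_2 = 12, t_3 = 1, t_4 = 6, t_5 = 20, t_6 = 9, t_7 = 4, t_8 = 9, t_9 = 14, t_{10} = 18, t_{11} = 19, t_{12} = 9, t_{13} = 2, t_{14} = 3, t_{15} = 13, t_{16} = 3, t_{17} = 14, t_{18} = 6, t_{19} = 4, t_{20} = 3, t_{21} = 17, t_{22} = 15, t_{23} = 16, t_{24} = 15, t_{25} = 14, t_{26} = 9, t_{27} = 13, t_{28} = 15, t_{29} = 8, t_{30} = 12, t_{31} = 10, t_{32} = 12, t_{33} = 14, t_{34} = 3, t_{35} = 16, t_{36} = 12, t_{37} = 5, t_{38} = 18, t_{39} = 1, t_{40} = 18, t_{41} = 14, t_{42} = 15, t_{43} = 10, t_{44} = 18, t_{45} = 11, t_{46} = 6, t_{47} = 19, t_{48} = 6, t_{49} = 14, t_{50} = 12.
Since (t_{49}, t_{50}) = (t_1, t_2) = (14, 12) (two consecutive terms determine the rest), the sequence is periodic with period 48.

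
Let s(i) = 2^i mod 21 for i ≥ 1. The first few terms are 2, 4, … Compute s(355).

Computing terms: s(1) = 2, s(2) = 4, s(3) = 8, s(4) = 16, s(5) = 11, s(6) = 1, s(7) = 2.
The sequence repeats with period 6.
So s(355) = s(1 + ((355-1) mod 6)) = s(1) = 2.

2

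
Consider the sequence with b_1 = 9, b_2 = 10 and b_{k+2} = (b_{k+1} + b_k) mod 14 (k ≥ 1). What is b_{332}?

b_1 = 9, b_2 = 10, b_3 = 5, b_4 = 1, b_5 = 6, b_6 = 7, b_7 = 13, b_8 = 6, b_9 = 5, b_{10} = 11, b_{11} = 2, b_{12} = 13, b_{13} = 1, b_{14} = 0, b_{15} = 1, b_{16} = 1, b_{17} = 2, b_{18} = 3, b_{19} = 5, b_{20} = 8, b_{21} = 13, b_{22} = 7, b_{23} = 6, b_{24} = 13, b_{25} = 5, b_{26} = 4, b_{27} = 9, b_{28} = 13, b_{29} = 8, b_{30} = 7, b_{31} = 1, b_{32} = 8, b_{33} = 9, b_{34} = 3, b_{35} = 12, b_{36} = 1, b_{37} = 13, b_{38} = 0, b_{39} = 13, b_{40} = 13, b_{41} = 12, b_{42} = 11, b_{43} = 9, b_{44} = 6, b_{45} = 1, b_{46} = 7, b_{47} = 8, b_{48} = 1, b_{49} = 9, b_{50} = 10.
The sequence repeats with period 48.
(332 - 1) mod 48 = 43, so b_{332} = b_{44} = 6.

6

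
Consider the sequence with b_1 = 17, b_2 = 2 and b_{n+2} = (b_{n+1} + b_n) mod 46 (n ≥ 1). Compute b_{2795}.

44

b_1 = 17; b_2 = 2; b_3 = 19; b_4 = 21; b_5 = 40; b_6 = 15; b_7 = 9; b_8 = 24; b_9 = 33; b_{10} = 11; b_{11} = 44; b_{12} = 9; b_{13} = 7; b_{14} = 16; b_{15} = 23; b_{16} = 39; b_{17} = 16; b_{18} = 9; b_{19} = 25; b_{20} = 34; b_{21} = 13; b_{22} = 1; b_{23} = 14; b_{24} = 15; b_{25} = 29; b_{26} = 44; b_{27} = 27; b_{28} = 25; b_{29} = 6; b_{30} = 31; b_{31} = 37; b_{32} = 22; b_{33} = 13; b_{34} = 35; b_{35} = 2; b_{36} = 37; b_{37} = 39; b_{38} = 30; b_{39} = 23; b_{40} = 7; b_{41} = 30; b_{42} = 37; b_{43} = 21; b_{44} = 12; b_{45} = 33; b_{46} = 45; b_{47} = 32; b_{48} = 31; b_{49} = 17; b_{50} = 2.
Since (b_{49}, b_{50}) = (b_1, b_2) = (17, 2) (two consecutive terms determine the rest), the sequence is periodic with period 48.
So b_{2795} = b_{1 + ((2795-1) mod 48)} = b_{11} = 44.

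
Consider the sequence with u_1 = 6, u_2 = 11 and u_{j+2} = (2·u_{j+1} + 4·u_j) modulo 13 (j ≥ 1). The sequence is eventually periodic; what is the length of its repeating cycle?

We have u_1 = 6, u_2 = 11, u_3 = 7, u_4 = 6, u_5 = 1, u_6 = 0, u_7 = 4, u_8 = 8, u_9 = 6, u_{10} = 5, u_{11} = 8, u_{12} = 10, u_{13} = 0, u_{14} = 1, u_{15} = 2, u_{16} = 8, u_{17} = 11, u_{18} = 2, u_{19} = 9, u_{20} = 0, u_{21} = 10, u_{22} = 7, u_{23} = 2, u_{24} = 6, u_{25} = 7, u_{26} = 12, u_{27} = 0, u_{28} = 9, u_{29} = 5, u_{30} = 7, u_{31} = 8, u_{32} = 5, u_{33} = 3, u_{34} = 0, u_{35} = 12, u_{36} = 11, u_{37} = 5, u_{38} = 2, u_{39} = 11, u_{40} = 4, u_{41} = 0, u_{42} = 3, u_{43} = 6, u_{44} = 11.
Since (u_{43}, u_{44}) = (u_1, u_2) = (6, 11) (two consecutive terms determine the rest), the sequence is periodic with period 42.

42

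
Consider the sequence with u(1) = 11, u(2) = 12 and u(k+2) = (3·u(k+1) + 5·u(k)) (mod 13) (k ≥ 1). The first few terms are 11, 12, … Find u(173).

11

u(1) = 11; u(2) = 12; u(3) = 0; u(4) = 8; u(5) = 11; u(6) = 8; u(7) = 1; u(8) = 4; u(9) = 4; u(10) = 6; u(11) = 12; u(12) = 1; u(13) = 11; u(14) = 12.
The sequence repeats with period 12.
So u(173) = u(1 + ((173-1) mod 12)) = u(5) = 11.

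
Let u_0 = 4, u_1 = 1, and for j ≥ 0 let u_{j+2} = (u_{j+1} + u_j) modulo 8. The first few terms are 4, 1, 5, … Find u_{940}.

3

We have u_0 = 4, u_1 = 1, u_2 = 5, u_3 = 6, u_4 = 3, u_5 = 1, u_6 = 4, u_7 = 5, u_8 = 1, u_9 = 6, u_{10} = 7, u_{11} = 5, u_{12} = 4, u_{13} = 1.
The sequence repeats with period 12.
So u_{940} = u_{0 + ((940-0) mod 12)} = u_4 = 3.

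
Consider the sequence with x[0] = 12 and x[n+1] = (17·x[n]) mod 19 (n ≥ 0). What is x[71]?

13

We have x[0] = 12, x[1] = 14, x[2] = 10, x[3] = 18, x[4] = 2, x[5] = 15, x[6] = 8, x[7] = 3, x[8] = 13, x[9] = 12.
Since x[9] = x[0] = 12, the sequence is periodic with period 9.
(71 - 0) mod 9 = 8, so x[71] = x[8] = 13.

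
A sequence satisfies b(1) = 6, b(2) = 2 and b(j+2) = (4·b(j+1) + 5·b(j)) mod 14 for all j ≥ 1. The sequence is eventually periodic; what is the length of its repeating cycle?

6

We have b(1) = 6,  b(2) = 2,  b(3) = 10,  b(4) = 8,  b(5) = 12,  b(6) = 4,  b(7) = 6,  b(8) = 2.
Since (b(7), b(8)) = (b(1), b(2)) = (6, 2) (two consecutive terms determine the rest), the sequence is periodic with period 6.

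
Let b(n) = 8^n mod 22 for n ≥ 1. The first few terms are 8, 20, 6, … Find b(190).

12

Computing terms: b(1) = 8, b(2) = 20, b(3) = 6, b(4) = 4, b(5) = 10, b(6) = 14, b(7) = 2, b(8) = 16, b(9) = 18, b(10) = 12, b(11) = 8.
Since b(11) = b(1) = 8, the sequence is periodic with period 10.
(190 - 1) mod 10 = 9, so b(190) = b(10) = 12.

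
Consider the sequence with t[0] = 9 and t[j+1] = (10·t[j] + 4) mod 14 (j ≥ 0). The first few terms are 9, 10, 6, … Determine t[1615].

10

We have t[0] = 9; t[1] = 10; t[2] = 6; t[3] = 8; t[4] = 0; t[5] = 4; t[6] = 2; t[7] = 10.
Since t[7] = t[1] = 10, the sequence is eventually periodic: after a pre-period of length 1 it cycles with period 6.
For j ≥ 1, t[j] depends only on (j - 1) mod 6. (1615 - 1) mod 6 = 0, so t[1615] = t[1] = 10.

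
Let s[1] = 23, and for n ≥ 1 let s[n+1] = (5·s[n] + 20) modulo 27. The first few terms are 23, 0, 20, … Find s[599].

We have s[1] = 23, s[2] = 0, s[3] = 20, s[4] = 12, s[5] = 26, s[6] = 15, s[7] = 14, s[8] = 9, s[9] = 11, s[10] = 21, s[11] = 17, s[12] = 24, s[13] = 5, s[14] = 18, s[15] = 2, s[16] = 3, s[17] = 8, s[18] = 6, s[19] = 23.
The sequence repeats with period 18.
(599 - 1) mod 18 = 4, so s[599] = s[5] = 26.

26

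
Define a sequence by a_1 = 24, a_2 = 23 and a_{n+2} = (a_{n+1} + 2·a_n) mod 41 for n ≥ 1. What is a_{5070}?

18

a_1 = 24; a_2 = 23; a_3 = 30; a_4 = 35; a_5 = 13; a_6 = 1; a_7 = 27; a_8 = 29; a_9 = 1; a_{10} = 18; a_{11} = 20; a_{12} = 15; a_{13} = 14; a_{14} = 3; a_{15} = 31; a_{16} = 37; a_{17} = 17; a_{18} = 9; a_{19} = 2; a_{20} = 20; a_{21} = 24; a_{22} = 23.
The sequence repeats with period 20.
So a_{5070} = a_{1 + ((5070-1) mod 20)} = a_{10} = 18.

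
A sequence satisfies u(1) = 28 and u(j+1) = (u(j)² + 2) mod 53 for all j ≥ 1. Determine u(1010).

We have u(1) = 28; u(2) = 44; u(3) = 30; u(4) = 1; u(5) = 3; u(6) = 11; u(7) = 17; u(8) = 26; u(9) = 42; u(10) = 17.
Since u(10) = u(7) = 17, the sequence is eventually periodic: after a pre-period of length 6 it cycles with period 3.
For j ≥ 7, u(j) depends only on (j - 7) mod 3. (1010 - 7) mod 3 = 1, so u(1010) = u(8) = 26.

26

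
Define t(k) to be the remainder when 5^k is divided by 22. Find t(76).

5

Listing terms: t(0) = 1, t(1) = 5, t(2) = 3, t(3) = 15, t(4) = 9, t(5) = 1.
The sequence repeats with period 5.
So t(76) = t(0 + ((76-0) mod 5)) = t(1) = 5.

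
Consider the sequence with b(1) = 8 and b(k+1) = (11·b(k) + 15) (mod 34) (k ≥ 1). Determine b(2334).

We have b(1) = 8, b(2) = 1, b(3) = 26, b(4) = 29, b(5) = 28, b(6) = 17, b(7) = 32, b(8) = 27, b(9) = 6, b(10) = 13, b(11) = 22, b(12) = 19, b(13) = 20, b(14) = 31, b(15) = 16, b(16) = 21, b(17) = 8.
Since b(17) = b(1) = 8, the sequence is periodic with period 16.
So b(2334) = b(1 + ((2334-1) mod 16)) = b(14) = 31.

31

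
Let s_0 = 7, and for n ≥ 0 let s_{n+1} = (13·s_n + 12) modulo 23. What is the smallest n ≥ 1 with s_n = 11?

s_0 = 7; s_1 = 11; s_2 = 17; s_3 = 3; s_4 = 5; s_5 = 8; s_6 = 1; s_7 = 2; s_8 = 15; s_9 = 0; s_{10} = 12; s_{11} = 7.
Since s_{11} = s_0 = 7, the sequence is periodic with period 11.
The value 11 first appears (with n ≥ 1) at s_1.

1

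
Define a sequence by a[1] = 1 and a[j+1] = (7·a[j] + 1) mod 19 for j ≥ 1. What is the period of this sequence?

Computing terms: a[1] = 1, a[2] = 8, a[3] = 0, a[4] = 1.
The sequence repeats with period 3.

3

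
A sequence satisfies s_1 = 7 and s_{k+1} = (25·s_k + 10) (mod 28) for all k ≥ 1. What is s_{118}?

Listing terms: s_1 = 7, s_2 = 17, s_3 = 15, s_4 = 21, s_5 = 3, s_6 = 1, s_7 = 7.
The sequence repeats with period 6.
So s_{118} = s_{1 + ((118-1) mod 6)} = s_4 = 21.

21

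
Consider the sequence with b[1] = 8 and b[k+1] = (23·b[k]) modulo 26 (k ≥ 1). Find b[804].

We have b[1] = 8; b[2] = 2; b[3] = 20; b[4] = 18; b[5] = 24; b[6] = 6; b[7] = 8.
Since b[7] = b[1] = 8, the sequence is periodic with period 6.
So b[804] = b[1 + ((804-1) mod 6)] = b[6] = 6.

6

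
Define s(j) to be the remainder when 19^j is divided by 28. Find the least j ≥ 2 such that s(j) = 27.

3

s(1) = 19; s(2) = 25; s(3) = 27; s(4) = 9; s(5) = 3; s(6) = 1; s(7) = 19.
The sequence repeats with period 6.
The value 27 first appears (with j ≥ 2) at s(3).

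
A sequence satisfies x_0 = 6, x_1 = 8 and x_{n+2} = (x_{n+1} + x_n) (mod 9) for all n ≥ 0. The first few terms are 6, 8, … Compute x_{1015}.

8

Computing terms: x_0 = 6, x_1 = 8, x_2 = 5, x_3 = 4, x_4 = 0, x_5 = 4, x_6 = 4, x_7 = 8, x_8 = 3, x_9 = 2, x_{10} = 5, x_{11} = 7, x_{12} = 3, x_{13} = 1, x_{14} = 4, x_{15} = 5, x_{16} = 0, x_{17} = 5, x_{18} = 5, x_{19} = 1, x_{20} = 6, x_{21} = 7, x_{22} = 4, x_{23} = 2, x_{24} = 6, x_{25} = 8.
Since (x_{24}, x_{25}) = (x_0, x_1) = (6, 8) (two consecutive terms determine the rest), the sequence is periodic with period 24.
(1015 - 0) mod 24 = 7, so x_{1015} = x_7 = 8.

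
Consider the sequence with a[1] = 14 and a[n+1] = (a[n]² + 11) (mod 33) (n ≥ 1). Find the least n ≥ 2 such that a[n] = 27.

Computing terms: a[1] = 14, a[2] = 9, a[3] = 26, a[4] = 27, a[5] = 14.
Since a[5] = a[1] = 14, the sequence is periodic with period 4.
The value 27 first appears (with n ≥ 2) at a[4].

4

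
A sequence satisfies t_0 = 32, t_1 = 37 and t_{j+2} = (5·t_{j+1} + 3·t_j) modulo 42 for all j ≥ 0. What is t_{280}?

Listing terms: t_0 = 32, t_1 = 37, t_2 = 29, t_3 = 4, t_4 = 23, t_5 = 1, t_6 = 32, t_7 = 37.
Since (t_6, t_7) = (t_0, t_1) = (32, 37) (two consecutive terms determine the rest), the sequence is periodic with period 6.
(280 - 0) mod 6 = 4, so t_{280} = t_4 = 23.

23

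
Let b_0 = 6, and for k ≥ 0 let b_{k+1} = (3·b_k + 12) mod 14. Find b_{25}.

b_0 = 6, b_1 = 2, b_2 = 4, b_3 = 10, b_4 = 0, b_5 = 12, b_6 = 6.
The sequence repeats with period 6.
(25 - 0) mod 6 = 1, so b_{25} = b_1 = 2.

2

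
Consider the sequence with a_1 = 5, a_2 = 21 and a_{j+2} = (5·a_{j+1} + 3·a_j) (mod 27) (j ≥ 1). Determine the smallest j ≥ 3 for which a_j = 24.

Listing terms: a_1 = 5,  a_2 = 21,  a_3 = 12,  a_4 = 15,  a_5 = 3,  a_6 = 6,  a_7 = 12,  a_8 = 24,  a_9 = 21,  a_{10} = 15,  a_{11} = 3.
Since (a_{10}, a_{11}) = (a_4, a_5) = (15, 3) (two consecutive terms determine the rest), the sequence is eventually periodic: after a pre-period of length 3 it cycles with period 6.
The value 24 first appears (with j ≥ 3) at a_8.

8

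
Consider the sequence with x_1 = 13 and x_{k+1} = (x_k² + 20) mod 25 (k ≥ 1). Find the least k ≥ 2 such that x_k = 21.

5

We have x_1 = 13; x_2 = 14; x_3 = 16; x_4 = 1; x_5 = 21; x_6 = 11; x_7 = 16.
Since x_7 = x_3 = 16, the sequence is eventually periodic: after a pre-period of length 2 it cycles with period 4.
The value 21 first appears (with k ≥ 2) at x_5.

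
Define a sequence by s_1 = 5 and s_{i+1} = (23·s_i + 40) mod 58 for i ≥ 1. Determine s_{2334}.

s_1 = 5,  s_2 = 39,  s_3 = 9,  s_4 = 15,  s_5 = 37,  s_6 = 21,  s_7 = 1,  s_8 = 5.
The sequence repeats with period 7.
(2334 - 1) mod 7 = 2, so s_{2334} = s_3 = 9.

9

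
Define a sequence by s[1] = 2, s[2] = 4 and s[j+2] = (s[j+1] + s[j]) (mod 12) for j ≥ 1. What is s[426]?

10

Computing terms: s[1] = 2,  s[2] = 4,  s[3] = 6,  s[4] = 10,  s[5] = 4,  s[6] = 2,  s[7] = 6,  s[8] = 8,  s[9] = 2,  s[10] = 10,  s[11] = 0,  s[12] = 10,  s[13] = 10,  s[14] = 8,  s[15] = 6,  s[16] = 2,  s[17] = 8,  s[18] = 10,  s[19] = 6,  s[20] = 4,  s[21] = 10,  s[22] = 2,  s[23] = 0,  s[24] = 2,  s[25] = 2,  s[26] = 4.
Since (s[25], s[26]) = (s[1], s[2]) = (2, 4) (two consecutive terms determine the rest), the sequence is periodic with period 24.
So s[426] = s[1 + ((426-1) mod 24)] = s[18] = 10.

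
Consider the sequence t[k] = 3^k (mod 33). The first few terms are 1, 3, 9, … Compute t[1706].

Listing terms: t[0] = 1; t[1] = 3; t[2] = 9; t[3] = 27; t[4] = 15; t[5] = 12; t[6] = 3.
Since t[6] = t[1] = 3, the sequence is eventually periodic: after a pre-period of length 1 it cycles with period 5.
For k ≥ 1, t[k] depends only on (k - 1) mod 5. (1706 - 1) mod 5 = 0, so t[1706] = t[1] = 3.

3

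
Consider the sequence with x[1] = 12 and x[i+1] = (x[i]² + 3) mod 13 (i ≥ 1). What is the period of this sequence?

5

Computing terms: x[1] = 12; x[2] = 4; x[3] = 6; x[4] = 0; x[5] = 3; x[6] = 12.
The sequence repeats with period 5.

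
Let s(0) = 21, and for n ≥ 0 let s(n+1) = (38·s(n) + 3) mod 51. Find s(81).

36

We have s(0) = 21,  s(1) = 36,  s(2) = 45,  s(3) = 30,  s(4) = 21.
The sequence repeats with period 4.
So s(81) = s(0 + ((81-0) mod 4)) = s(1) = 36.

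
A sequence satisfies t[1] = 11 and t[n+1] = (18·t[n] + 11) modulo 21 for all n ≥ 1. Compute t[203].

We have t[1] = 11; t[2] = 20; t[3] = 14; t[4] = 11.
Since t[4] = t[1] = 11, the sequence is periodic with period 3.
So t[203] = t[1 + ((203-1) mod 3)] = t[2] = 20.

20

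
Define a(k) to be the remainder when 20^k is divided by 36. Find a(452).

4

Computing terms: a(1) = 20, a(2) = 4, a(3) = 8, a(4) = 16, a(5) = 32, a(6) = 28, a(7) = 20.
Since a(7) = a(1) = 20, the sequence is periodic with period 6.
(452 - 1) mod 6 = 1, so a(452) = a(2) = 4.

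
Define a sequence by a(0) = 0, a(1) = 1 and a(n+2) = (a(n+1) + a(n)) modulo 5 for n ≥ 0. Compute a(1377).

2

Listing terms: a(0) = 0; a(1) = 1; a(2) = 1; a(3) = 2; a(4) = 3; a(5) = 0; a(6) = 3; a(7) = 3; a(8) = 1; a(9) = 4; a(10) = 0; a(11) = 4; a(12) = 4; a(13) = 3; a(14) = 2; a(15) = 0; a(16) = 2; a(17) = 2; a(18) = 4; a(19) = 1; a(20) = 0; a(21) = 1.
The sequence repeats with period 20.
(1377 - 0) mod 20 = 17, so a(1377) = a(17) = 2.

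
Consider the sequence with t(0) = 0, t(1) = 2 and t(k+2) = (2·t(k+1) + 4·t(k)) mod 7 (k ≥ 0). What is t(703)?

We have t(0) = 0,  t(1) = 2,  t(2) = 4,  t(3) = 2,  t(4) = 6,  t(5) = 6,  t(6) = 1,  t(7) = 5,  t(8) = 0,  t(9) = 6,  t(10) = 5,  t(11) = 6,  t(12) = 4,  t(13) = 4,  t(14) = 3,  t(15) = 1,  t(16) = 0,  t(17) = 4,  t(18) = 1,  t(19) = 4,  t(20) = 5,  t(21) = 5,  t(22) = 2,  t(23) = 3,  t(24) = 0,  t(25) = 5,  t(26) = 3,  t(27) = 5,  t(28) = 1,  t(29) = 1,  t(30) = 6,  t(31) = 2,  t(32) = 0,  t(33) = 1,  t(34) = 2,  t(35) = 1,  t(36) = 3,  t(37) = 3,  t(38) = 4,  t(39) = 6,  t(40) = 0,  t(41) = 3,  t(42) = 6,  t(43) = 3,  t(44) = 2,  t(45) = 2,  t(46) = 5,  t(47) = 4,  t(48) = 0,  t(49) = 2.
Since (t(48), t(49)) = (t(0), t(1)) = (0, 2) (two consecutive terms determine the rest), the sequence is periodic with period 48.
So t(703) = t(0 + ((703-0) mod 48)) = t(31) = 2.

2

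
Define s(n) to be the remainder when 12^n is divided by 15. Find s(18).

Computing terms: s(1) = 12, s(2) = 9, s(3) = 3, s(4) = 6, s(5) = 12.
The sequence repeats with period 4.
(18 - 1) mod 4 = 1, so s(18) = s(2) = 9.

9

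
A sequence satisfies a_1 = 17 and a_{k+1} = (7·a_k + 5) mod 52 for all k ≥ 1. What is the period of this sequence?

12

Listing terms: a_1 = 17; a_2 = 20; a_3 = 41; a_4 = 32; a_5 = 21; a_6 = 48; a_7 = 29; a_8 = 0; a_9 = 5; a_{10} = 40; a_{11} = 25; a_{12} = 24; a_{13} = 17.
Since a_{13} = a_1 = 17, the sequence is periodic with period 12.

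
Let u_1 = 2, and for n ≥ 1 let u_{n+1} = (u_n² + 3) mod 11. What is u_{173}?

Listing terms: u_1 = 2, u_2 = 7, u_3 = 8, u_4 = 1, u_5 = 4, u_6 = 8.
Since u_6 = u_3 = 8, the sequence is eventually periodic: after a pre-period of length 2 it cycles with period 3.
For n ≥ 3, u_n depends only on (n - 3) mod 3. (173 - 3) mod 3 = 2, so u_{173} = u_5 = 4.

4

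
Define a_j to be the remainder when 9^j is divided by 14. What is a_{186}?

1

Computing terms: a_0 = 1; a_1 = 9; a_2 = 11; a_3 = 1.
Since a_3 = a_0 = 1, the sequence is periodic with period 3.
(186 - 0) mod 3 = 0, so a_{186} = a_0 = 1.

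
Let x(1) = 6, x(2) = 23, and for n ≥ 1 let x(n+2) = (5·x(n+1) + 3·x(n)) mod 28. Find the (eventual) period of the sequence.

Computing terms: x(1) = 6, x(2) = 23, x(3) = 21, x(4) = 6, x(5) = 9, x(6) = 7, x(7) = 6, x(8) = 23.
The sequence repeats with period 6.

6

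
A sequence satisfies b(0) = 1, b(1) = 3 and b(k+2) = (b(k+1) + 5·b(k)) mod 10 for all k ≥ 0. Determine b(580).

3

Listing terms: b(0) = 1,  b(1) = 3,  b(2) = 8,  b(3) = 3,  b(4) = 3,  b(5) = 8.
Since (b(4), b(5)) = (b(1), b(2)) = (3, 8) (two consecutive terms determine the rest), the sequence is eventually periodic: after a pre-period of length 1 it cycles with period 3.
For k ≥ 1, b(k) depends only on (k - 1) mod 3. (580 - 1) mod 3 = 0, so b(580) = b(1) = 3.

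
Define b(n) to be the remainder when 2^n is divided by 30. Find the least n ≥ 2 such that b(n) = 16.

Listing terms: b(1) = 2, b(2) = 4, b(3) = 8, b(4) = 16, b(5) = 2.
The sequence repeats with period 4.
The value 16 first appears (with n ≥ 2) at b(4).

4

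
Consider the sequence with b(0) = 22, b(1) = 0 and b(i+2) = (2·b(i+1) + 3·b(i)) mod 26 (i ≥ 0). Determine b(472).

20

b(0) = 22, b(1) = 0, b(2) = 14, b(3) = 2, b(4) = 20, b(5) = 20, b(6) = 22, b(7) = 0.
Since (b(6), b(7)) = (b(0), b(1)) = (22, 0) (two consecutive terms determine the rest), the sequence is periodic with period 6.
So b(472) = b(0 + ((472-0) mod 6)) = b(4) = 20.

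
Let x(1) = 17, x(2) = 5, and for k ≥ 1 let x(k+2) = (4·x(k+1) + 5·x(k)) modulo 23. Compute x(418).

We have x(1) = 17,  x(2) = 5,  x(3) = 13,  x(4) = 8,  x(5) = 5,  x(6) = 14,  x(7) = 12,  x(8) = 3,  x(9) = 3,  x(10) = 4,  x(11) = 8,  x(12) = 6,  x(13) = 18,  x(14) = 10,  x(15) = 15,  x(16) = 18,  x(17) = 9,  x(18) = 11,  x(19) = 20,  x(20) = 20,  x(21) = 19,  x(22) = 15,  x(23) = 17,  x(24) = 5.
The sequence repeats with period 22.
So x(418) = x(1 + ((418-1) mod 22)) = x(22) = 15.

15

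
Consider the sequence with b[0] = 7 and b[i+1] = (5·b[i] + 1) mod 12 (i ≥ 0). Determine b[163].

6

b[0] = 7,  b[1] = 0,  b[2] = 1,  b[3] = 6,  b[4] = 7.
The sequence repeats with period 4.
(163 - 0) mod 4 = 3, so b[163] = b[3] = 6.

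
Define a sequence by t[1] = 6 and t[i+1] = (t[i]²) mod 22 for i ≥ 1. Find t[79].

Computing terms: t[1] = 6,  t[2] = 14,  t[3] = 20,  t[4] = 4,  t[5] = 16,  t[6] = 14.
Since t[6] = t[2] = 14, the sequence is eventually periodic: after a pre-period of length 1 it cycles with period 4.
For i ≥ 2, t[i] depends only on (i - 2) mod 4. (79 - 2) mod 4 = 1, so t[79] = t[3] = 20.

20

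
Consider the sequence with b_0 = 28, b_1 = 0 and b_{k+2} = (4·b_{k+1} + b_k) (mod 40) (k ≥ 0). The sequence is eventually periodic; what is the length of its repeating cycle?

Listing terms: b_0 = 28, b_1 = 0, b_2 = 28, b_3 = 32, b_4 = 36, b_5 = 16, b_6 = 20, b_7 = 16, b_8 = 4, b_9 = 32, b_{10} = 12, b_{11} = 0, b_{12} = 12, b_{13} = 8, b_{14} = 4, b_{15} = 24, b_{16} = 20, b_{17} = 24, b_{18} = 36, b_{19} = 8, b_{20} = 28, b_{21} = 0.
The sequence repeats with period 20.

20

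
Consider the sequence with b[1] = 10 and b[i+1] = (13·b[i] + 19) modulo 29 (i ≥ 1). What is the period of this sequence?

14

Computing terms: b[1] = 10; b[2] = 4; b[3] = 13; b[4] = 14; b[5] = 27; b[6] = 22; b[7] = 15; b[8] = 11; b[9] = 17; b[10] = 8; b[11] = 7; b[12] = 23; b[13] = 28; b[14] = 6; b[15] = 10.
Since b[15] = b[1] = 10, the sequence is periodic with period 14.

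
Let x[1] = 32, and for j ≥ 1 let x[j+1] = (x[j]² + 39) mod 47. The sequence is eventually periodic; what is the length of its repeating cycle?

3

We have x[1] = 32,  x[2] = 29,  x[3] = 34,  x[4] = 20,  x[5] = 16,  x[6] = 13,  x[7] = 20.
Since x[7] = x[4] = 20, the sequence is eventually periodic: after a pre-period of length 3 it cycles with period 3.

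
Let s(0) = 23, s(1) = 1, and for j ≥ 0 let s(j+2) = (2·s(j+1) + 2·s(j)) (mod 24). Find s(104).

Listing terms: s(0) = 23; s(1) = 1; s(2) = 0; s(3) = 2; s(4) = 4; s(5) = 12; s(6) = 8; s(7) = 16; s(8) = 0; s(9) = 8; s(10) = 16.
Since (s(9), s(10)) = (s(6), s(7)) = (8, 16) (two consecutive terms determine the rest), the sequence is eventually periodic: after a pre-period of length 6 it cycles with period 3.
For j ≥ 6, s(j) depends only on (j - 6) mod 3. (104 - 6) mod 3 = 2, so s(104) = s(8) = 0.

0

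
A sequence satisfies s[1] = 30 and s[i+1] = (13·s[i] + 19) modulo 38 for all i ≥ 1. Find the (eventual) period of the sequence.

18

Listing terms: s[1] = 30; s[2] = 29; s[3] = 16; s[4] = 37; s[5] = 6; s[6] = 21; s[7] = 26; s[8] = 15; s[9] = 24; s[10] = 27; s[11] = 28; s[12] = 3; s[13] = 20; s[14] = 13; s[15] = 36; s[16] = 31; s[17] = 4; s[18] = 33; s[19] = 30.
Since s[19] = s[1] = 30, the sequence is periodic with period 18.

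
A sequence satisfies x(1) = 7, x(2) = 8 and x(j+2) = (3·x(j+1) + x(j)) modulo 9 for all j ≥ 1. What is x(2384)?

8

x(1) = 7, x(2) = 8, x(3) = 4, x(4) = 2, x(5) = 1, x(6) = 5, x(7) = 7, x(8) = 8.
Since (x(7), x(8)) = (x(1), x(2)) = (7, 8) (two consecutive terms determine the rest), the sequence is periodic with period 6.
So x(2384) = x(1 + ((2384-1) mod 6)) = x(2) = 8.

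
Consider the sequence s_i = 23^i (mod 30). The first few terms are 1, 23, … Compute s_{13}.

23

Computing terms: s_0 = 1; s_1 = 23; s_2 = 19; s_3 = 17; s_4 = 1.
The sequence repeats with period 4.
(13 - 0) mod 4 = 1, so s_{13} = s_1 = 23.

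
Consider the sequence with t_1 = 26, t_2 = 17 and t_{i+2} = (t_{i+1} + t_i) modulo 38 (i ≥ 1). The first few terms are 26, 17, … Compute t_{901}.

26

t_1 = 26,  t_2 = 17,  t_3 = 5,  t_4 = 22,  t_5 = 27,  t_6 = 11,  t_7 = 0,  t_8 = 11,  t_9 = 11,  t_{10} = 22,  t_{11} = 33,  t_{12} = 17,  t_{13} = 12,  t_{14} = 29,  t_{15} = 3,  t_{16} = 32,  t_{17} = 35,  t_{18} = 29,  t_{19} = 26,  t_{20} = 17.
Since (t_{19}, t_{20}) = (t_1, t_2) = (26, 17) (two consecutive terms determine the rest), the sequence is periodic with period 18.
(901 - 1) mod 18 = 0, so t_{901} = t_1 = 26.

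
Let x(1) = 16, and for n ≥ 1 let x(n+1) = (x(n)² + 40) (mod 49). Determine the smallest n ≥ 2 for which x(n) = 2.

2

We have x(1) = 16, x(2) = 2, x(3) = 44, x(4) = 16.
Since x(4) = x(1) = 16, the sequence is periodic with period 3.
The value 2 first appears (with n ≥ 2) at x(2).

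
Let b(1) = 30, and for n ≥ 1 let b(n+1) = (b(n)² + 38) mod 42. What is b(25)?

12

b(1) = 30,  b(2) = 14,  b(3) = 24,  b(4) = 26,  b(5) = 0,  b(6) = 38,  b(7) = 12,  b(8) = 14.
Since b(8) = b(2) = 14, the sequence is eventually periodic: after a pre-period of length 1 it cycles with period 6.
For n ≥ 2, b(n) depends only on (n - 2) mod 6. (25 - 2) mod 6 = 5, so b(25) = b(7) = 12.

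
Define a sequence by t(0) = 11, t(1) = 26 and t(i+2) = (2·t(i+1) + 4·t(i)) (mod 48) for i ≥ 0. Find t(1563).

32

Computing terms: t(0) = 11,  t(1) = 26,  t(2) = 0,  t(3) = 8,  t(4) = 16,  t(5) = 16,  t(6) = 0,  t(7) = 16,  t(8) = 32,  t(9) = 32,  t(10) = 0,  t(11) = 32,  t(12) = 16,  t(13) = 16.
Since (t(12), t(13)) = (t(4), t(5)) = (16, 16) (two consecutive terms determine the rest), the sequence is eventually periodic: after a pre-period of length 4 it cycles with period 8.
For i ≥ 4, t(i) depends only on (i - 4) mod 8. (1563 - 4) mod 8 = 7, so t(1563) = t(11) = 32.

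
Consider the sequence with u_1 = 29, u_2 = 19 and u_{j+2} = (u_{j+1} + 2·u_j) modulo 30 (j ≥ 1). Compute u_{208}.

We have u_1 = 29; u_2 = 19; u_3 = 17; u_4 = 25; u_5 = 29; u_6 = 19.
Since (u_5, u_6) = (u_1, u_2) = (29, 19) (two consecutive terms determine the rest), the sequence is periodic with period 4.
So u_{208} = u_{1 + ((208-1) mod 4)} = u_4 = 25.

25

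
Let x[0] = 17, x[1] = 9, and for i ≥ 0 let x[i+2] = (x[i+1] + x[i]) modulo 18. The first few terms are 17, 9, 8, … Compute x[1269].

x[0] = 17, x[1] = 9, x[2] = 8, x[3] = 17, x[4] = 7, x[5] = 6, x[6] = 13, x[7] = 1, x[8] = 14, x[9] = 15, x[10] = 11, x[11] = 8, x[12] = 1, x[13] = 9, x[14] = 10, x[15] = 1, x[16] = 11, x[17] = 12, x[18] = 5, x[19] = 17, x[20] = 4, x[21] = 3, x[22] = 7, x[23] = 10, x[24] = 17, x[25] = 9.
The sequence repeats with period 24.
So x[1269] = x[0 + ((1269-0) mod 24)] = x[21] = 3.

3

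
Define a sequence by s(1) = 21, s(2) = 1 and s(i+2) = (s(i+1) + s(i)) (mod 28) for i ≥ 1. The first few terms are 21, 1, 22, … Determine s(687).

6

Listing terms: s(1) = 21, s(2) = 1, s(3) = 22, s(4) = 23, s(5) = 17, s(6) = 12, s(7) = 1, s(8) = 13, s(9) = 14, s(10) = 27, s(11) = 13, s(12) = 12, s(13) = 25, s(14) = 9, s(15) = 6, s(16) = 15, s(17) = 21, s(18) = 8, s(19) = 1, s(20) = 9, s(21) = 10, s(22) = 19, s(23) = 1, s(24) = 20, s(25) = 21, s(26) = 13, s(27) = 6, s(28) = 19, s(29) = 25, s(30) = 16, s(31) = 13, s(32) = 1, s(33) = 14, s(34) = 15, s(35) = 1, s(36) = 16, s(37) = 17, s(38) = 5, s(39) = 22, s(40) = 27, s(41) = 21, s(42) = 20, s(43) = 13, s(44) = 5, s(45) = 18, s(46) = 23, s(47) = 13, s(48) = 8, s(49) = 21, s(50) = 1.
The sequence repeats with period 48.
(687 - 1) mod 48 = 14, so s(687) = s(15) = 6.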